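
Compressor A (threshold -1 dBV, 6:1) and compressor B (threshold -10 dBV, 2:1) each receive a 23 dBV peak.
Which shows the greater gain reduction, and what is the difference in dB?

A: overshoot 24 dB → output overshoot 4 dB → GR 20 dB.
B: overshoot 33 dB → output overshoot 16.5 dB → GR 16.5 dB.
Difference: 3.5 dB in favour of A.

A, by 3.5 dB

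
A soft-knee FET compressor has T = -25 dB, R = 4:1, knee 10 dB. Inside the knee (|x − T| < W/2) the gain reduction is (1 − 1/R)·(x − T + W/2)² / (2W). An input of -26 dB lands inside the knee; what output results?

x − T + W/2 = -26 − (-25) + 5 = 4.
GR = (1 − 1/4) × 4² / 20 = 0.75 × 16 / 20 = 0.6 dB.
Output = -26 − 0.6 = -26.6 dB.

-26.6 dB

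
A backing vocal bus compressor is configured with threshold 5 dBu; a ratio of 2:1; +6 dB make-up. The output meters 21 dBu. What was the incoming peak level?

Before make-up, the level was 21 − 6 = 15 dBu.
Post-compression overshoot = 15 − 5 = 10 dB.
Input overshoot = R × output overshoot = 20 dB → input = 5 + 20 = 25 dBu.

25 dBu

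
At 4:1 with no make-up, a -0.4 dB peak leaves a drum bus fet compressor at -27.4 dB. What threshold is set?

-36.4 dB

Let T be the threshold. Output overshoot = (input overshoot)/R, so -27.4 − T = (-0.4 − T)/4.
4·(-27.4 − T) = -0.4 − T → 3·T = -109.6 − (-0.4) = -109.2.
T = -109.2/3 = -36.4 dB.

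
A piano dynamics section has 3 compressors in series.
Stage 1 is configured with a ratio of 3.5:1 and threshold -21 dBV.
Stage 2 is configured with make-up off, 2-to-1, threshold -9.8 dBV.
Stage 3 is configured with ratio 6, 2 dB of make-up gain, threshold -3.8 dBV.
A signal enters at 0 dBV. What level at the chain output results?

Stage 1: 21 dB above -21 dBV, reduced 3.5:1 to 6 dB above → -15 dBV.
Stage 2: -15 dBV ≤ -9.8 dBV, so stage 2 doesn't engage; output -15 dBV.
Stage 3: below threshold (-15 ≤ -3.8); passes unchanged; make-up brings it to -13 dBV.

-13 dBV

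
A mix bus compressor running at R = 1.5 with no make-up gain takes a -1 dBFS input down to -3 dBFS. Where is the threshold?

Input is 6 dB above T (since output overshoot × R = input overshoot: (-3 − T)·1.5 = -1 − T gives T = -7 dBFS).
Check: -7 + (-1 − (-7))/1.5 = -7 + 4 = -3 dBFS. ✓

-7 dBFS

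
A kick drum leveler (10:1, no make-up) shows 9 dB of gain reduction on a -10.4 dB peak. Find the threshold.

-20.4 dB

Let T be the threshold. Output overshoot = (input overshoot)/R, so -19.4 − T = (-10.4 − T)/10.
10·(-19.4 − T) = -10.4 − T → 9·T = -194 − (-10.4) = -183.6.
T = -183.6/9 = -20.4 dB.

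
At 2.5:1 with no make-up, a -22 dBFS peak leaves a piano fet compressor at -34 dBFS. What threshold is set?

-42 dBFS

Gain reduction = -22 − (-34) = 12 dB; output overshoot = GR / (R − 1) = 12 / 1.5 = 8 dB.
Threshold = output − output overshoot = -34 − 8 = -42 dBFS.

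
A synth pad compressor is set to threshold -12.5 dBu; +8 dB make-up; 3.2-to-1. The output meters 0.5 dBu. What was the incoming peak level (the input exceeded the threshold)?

Remove make-up: 0.5 − 8 = -7.5 dBu.
That's 5 dB above the -12.5 dBu threshold.
Undo the ratio: input overshoot = 5 × 3.2 = 16 dB, giving input = 3.5 dBu.

3.5 dBu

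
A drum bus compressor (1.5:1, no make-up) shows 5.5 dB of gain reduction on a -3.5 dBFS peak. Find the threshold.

Let T be the threshold. Output overshoot = (input overshoot)/R, so -9 − T = (-3.5 − T)/1.5.
1.5·(-9 − T) = -3.5 − T → 0.5·T = -13.5 − (-3.5) = -10.
T = -10/0.5 = -20 dBFS.

-20 dBFS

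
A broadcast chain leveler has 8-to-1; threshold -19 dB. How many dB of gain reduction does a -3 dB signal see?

14 dB

The signal is 16 dB above threshold.
A 8:1 ratio leaves 2 dB of that excess.
Gain reduction = 16 − 2 = 14 dB.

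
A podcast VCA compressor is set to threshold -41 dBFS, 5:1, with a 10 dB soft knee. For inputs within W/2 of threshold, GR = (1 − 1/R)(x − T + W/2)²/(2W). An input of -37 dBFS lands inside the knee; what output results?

-40.24 dBFS

x − T + W/2 = -37 − (-41) + 5 = 9.
GR = (1 − 1/5) × 9² / 20 = 0.8 × 81 / 20 = 3.24 dB.
Output = -37 − 3.24 = -40.24 dBFS.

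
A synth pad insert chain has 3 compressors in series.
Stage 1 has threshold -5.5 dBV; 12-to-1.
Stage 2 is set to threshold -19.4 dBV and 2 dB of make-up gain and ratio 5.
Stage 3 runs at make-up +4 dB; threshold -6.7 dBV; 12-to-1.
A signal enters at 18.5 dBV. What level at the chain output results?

Stage 1: 24 dB above -5.5 dBV, reduced 12:1 to 2 dB above → -3.5 dBV.
Stage 2: -3.5 dBV is 15.9 dB over -19.4 dBV; at 5:1 that becomes 3.18 dB over, giving -16.22 dBV; +2 dB make-up → -14.22 dBV.
Stage 3: below threshold (-14.22 ≤ -6.7); passes unchanged; make-up brings it to -10.22 dBV.

-10.22 dBV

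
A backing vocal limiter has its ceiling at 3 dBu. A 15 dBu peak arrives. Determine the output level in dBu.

3 dBu

The limiter clamps the peak to its 3 dBu ceiling.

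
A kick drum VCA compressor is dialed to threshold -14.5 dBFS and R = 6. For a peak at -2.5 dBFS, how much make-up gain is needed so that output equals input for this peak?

10 dB

Without make-up, output = threshold + overshoot/6 = -14.5 + 2 = -12.5 dBFS.
Gap to target: 10 dB.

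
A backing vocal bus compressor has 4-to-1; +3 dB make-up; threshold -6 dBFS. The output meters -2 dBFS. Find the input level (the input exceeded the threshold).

-2 dBFS

Before make-up, the level was -2 − 3 = -5 dBFS.
The compressed level sits -5 − (-6) = 1 dB over threshold.
Input overshoot = R × output overshoot = 4 dB → input = -6 + 4 = -2 dBFS.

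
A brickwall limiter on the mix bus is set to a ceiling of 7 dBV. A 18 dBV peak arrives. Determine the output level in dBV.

At ∞:1, everything above 7 dBV is held at the ceiling.

7 dBV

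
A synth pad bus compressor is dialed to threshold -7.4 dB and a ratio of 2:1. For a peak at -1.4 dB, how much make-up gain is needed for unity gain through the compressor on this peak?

Without make-up, output = threshold + overshoot/2 = -7.4 + 3 = -4.4 dB.
Gap to target: 3 dB.

3 dB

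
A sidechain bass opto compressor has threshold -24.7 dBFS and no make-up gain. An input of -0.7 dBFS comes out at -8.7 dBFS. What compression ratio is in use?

Input overshoot = -0.7 − (-24.7) = 24 dB; output overshoot = -8.7 − (-24.7) = 16 dB.
Ratio = 24 / 16 = 1.5.

1.5:1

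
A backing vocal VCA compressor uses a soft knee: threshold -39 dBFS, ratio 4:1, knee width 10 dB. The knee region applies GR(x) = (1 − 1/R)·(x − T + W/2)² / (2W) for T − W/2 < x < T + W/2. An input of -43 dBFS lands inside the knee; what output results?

-43.0375 dBFS

x − T + W/2 = -43 − (-39) + 5 = 1.
GR = (1 − 1/4) × 1² / 20 = 0.75 × 1 / 20 = 0.0375 dB.
Output = -43 − 0.0375 = -43.0375 dBFS.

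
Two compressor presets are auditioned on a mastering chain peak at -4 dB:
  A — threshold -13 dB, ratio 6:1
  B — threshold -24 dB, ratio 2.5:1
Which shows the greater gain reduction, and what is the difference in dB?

B, by 4.5 dB

A: GR = 9 − 9/6 = 7.5 dB.
B: GR = 20 − 20/2.5 = 12 dB.
B reduces 4.5 dB more.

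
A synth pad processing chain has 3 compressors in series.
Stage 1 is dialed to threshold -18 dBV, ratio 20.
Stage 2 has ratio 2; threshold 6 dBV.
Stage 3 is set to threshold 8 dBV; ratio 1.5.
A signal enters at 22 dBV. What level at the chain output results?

Stage 1: 40 dB above -18 dBV, reduced 20:1 to 2 dB above → -16 dBV.
Stage 2: below threshold (-16 ≤ 6); passes unchanged; output -16 dBV.
Stage 3: -16 dBV ≤ 8 dBV, so stage 3 doesn't engage; output -16 dBV.

-16 dBV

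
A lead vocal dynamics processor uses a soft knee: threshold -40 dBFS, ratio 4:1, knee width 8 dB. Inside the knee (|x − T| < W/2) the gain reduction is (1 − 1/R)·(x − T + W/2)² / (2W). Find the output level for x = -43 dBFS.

x − T + W/2 = -43 − (-40) + 4 = 1.
GR = (1 − 1/4) × 1² / 16 = 0.75 × 1 / 16 = 0.046875 dB.
Output = -43 − 0.046875 = -43.046875 dBFS.

-43.046875 dBFS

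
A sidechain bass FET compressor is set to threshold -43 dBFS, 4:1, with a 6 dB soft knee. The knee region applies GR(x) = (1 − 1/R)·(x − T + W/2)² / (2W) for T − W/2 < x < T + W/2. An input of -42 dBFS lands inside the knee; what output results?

x − T + W/2 = -42 − (-43) + 3 = 4.
GR = (1 − 1/4) × 4² / 12 = 0.75 × 16 / 12 = 1 dB.
Output = -42 − 1 = -43 dBFS.

-43 dBFS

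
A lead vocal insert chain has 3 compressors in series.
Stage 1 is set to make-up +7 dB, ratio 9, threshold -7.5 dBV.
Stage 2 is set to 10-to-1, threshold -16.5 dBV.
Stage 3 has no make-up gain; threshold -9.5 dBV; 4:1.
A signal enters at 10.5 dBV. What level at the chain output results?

-14.7 dBV

Stage 1: 10.5 dBV is 18 dB over -7.5 dBV; at 9:1 that becomes 2 dB over, giving -5.5 dBV; +7 dB make-up → 1.5 dBV.
Stage 2: overshoot 18 dB → 18/10 = 1.8 dB → -14.7 dBV.
Stage 3: -14.7 dBV ≤ -9.5 dBV, so stage 3 doesn't engage; output -14.7 dBV.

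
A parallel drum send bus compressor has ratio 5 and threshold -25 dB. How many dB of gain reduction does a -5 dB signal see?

-5 dB exceeds the threshold by 20 dB.
At 5:1, output sits 20/5 = 4 dB above threshold.
So the signal is attenuated by 20 − 4 = 16 dB.

16 dB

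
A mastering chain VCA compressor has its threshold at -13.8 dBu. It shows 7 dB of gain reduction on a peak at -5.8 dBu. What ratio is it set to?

Input overshoot = -5.8 − (-13.8) = 8 dB.
Output overshoot = 8 − 7 = 1 dB.
Ratio = input overshoot / output overshoot = 8 / 1 = 8.

8:1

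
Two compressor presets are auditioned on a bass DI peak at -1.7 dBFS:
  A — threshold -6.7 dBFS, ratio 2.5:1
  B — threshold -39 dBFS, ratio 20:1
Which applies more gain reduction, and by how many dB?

A: 5 dB over, compressed to 2 dB over, so 3 dB of GR.
B: 37.3 dB over, compressed to 1.865 dB over, so 35.435 dB of GR.
B reduces 32.435 dB more.

B, by 32.435 dB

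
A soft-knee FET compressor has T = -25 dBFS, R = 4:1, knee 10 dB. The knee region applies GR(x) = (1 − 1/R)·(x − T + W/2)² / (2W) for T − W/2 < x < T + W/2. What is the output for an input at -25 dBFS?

-25.9375 dBFS

x − T + W/2 = -25 − (-25) + 5 = 5.
GR = (1 − 1/4) × 5² / 20 = 0.75 × 25 / 20 = 0.9375 dB.
Output = -25 − 0.9375 = -25.9375 dBFS.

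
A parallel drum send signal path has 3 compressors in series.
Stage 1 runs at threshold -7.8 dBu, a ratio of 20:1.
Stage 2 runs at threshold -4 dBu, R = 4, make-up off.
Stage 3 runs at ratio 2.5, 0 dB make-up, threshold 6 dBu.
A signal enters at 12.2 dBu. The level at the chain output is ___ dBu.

Stage 1: 12.2 dBu is 20 dB over -7.8 dBu; at 20:1 that becomes 1 dB over, giving -6.8 dBu.
Stage 2: below threshold (-6.8 ≤ -4); passes unchanged; output -6.8 dBu.
Stage 3: -6.8 dBu ≤ 6 dBu, so stage 3 doesn't engage; output -6.8 dBu.

-6.8 dBu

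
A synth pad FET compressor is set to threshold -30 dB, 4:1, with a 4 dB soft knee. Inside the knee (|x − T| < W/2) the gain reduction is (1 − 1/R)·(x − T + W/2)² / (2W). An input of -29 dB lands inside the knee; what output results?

x − T + W/2 = -29 − (-30) + 2 = 3.
GR = (1 − 1/4) × 3² / 8 = 0.75 × 9 / 8 = 0.84375 dB.
Output = -29 − 0.84375 = -29.84375 dB.

-29.84375 dB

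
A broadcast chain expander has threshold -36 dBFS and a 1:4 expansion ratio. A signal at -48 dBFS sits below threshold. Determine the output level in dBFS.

-84 dBFS

The input is 12 dB below the -36 dBFS threshold.
A 1:4 expander multiplies undershoot by 4: 12 × 4 = 48 dB below threshold.
Output = -36 − 48 = -84 dBFS.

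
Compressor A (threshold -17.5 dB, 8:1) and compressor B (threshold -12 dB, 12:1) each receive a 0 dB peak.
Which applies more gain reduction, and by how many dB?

A: overshoot 17.5 dB → output overshoot 2.1875 dB → GR 15.3125 dB.
B: overshoot 12 dB → output overshoot 1 dB → GR 11 dB.
A applies 4.3125 dB more gain reduction.

A, by 4.3125 dB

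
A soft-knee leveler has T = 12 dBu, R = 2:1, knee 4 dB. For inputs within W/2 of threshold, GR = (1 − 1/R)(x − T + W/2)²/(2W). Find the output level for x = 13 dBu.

12.4375 dBu

x − T + W/2 = 13 − 12 + 2 = 3.
GR = (1 − 1/2) × 3² / 8 = 0.5 × 9 / 8 = 0.5625 dB.
Output = 13 − 0.5625 = 12.4375 dBu.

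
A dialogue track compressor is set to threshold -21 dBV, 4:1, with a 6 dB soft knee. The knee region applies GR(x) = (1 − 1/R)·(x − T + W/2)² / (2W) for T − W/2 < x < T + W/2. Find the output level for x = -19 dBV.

x − T + W/2 = -19 − (-21) + 3 = 5.
GR = (1 − 1/4) × 5² / 12 = 0.75 × 25 / 12 = 1.5625 dB.
Output = -19 − 1.5625 = -20.5625 dBV.

-20.5625 dBV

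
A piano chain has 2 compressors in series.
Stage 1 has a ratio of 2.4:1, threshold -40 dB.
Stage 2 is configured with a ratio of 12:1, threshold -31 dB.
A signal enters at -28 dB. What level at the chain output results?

Stage 1: 12 dB above -40 dB, reduced 2.4:1 to 5 dB above → -35 dB.
Stage 2: -35 dB is at or below the -31 dB threshold — no compression; output -35 dB.

-35 dB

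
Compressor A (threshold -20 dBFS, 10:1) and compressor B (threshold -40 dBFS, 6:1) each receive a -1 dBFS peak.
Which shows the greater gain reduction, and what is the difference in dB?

B, by 15.4 dB

A: GR = 19 − 19/10 = 17.1 dB.
B: GR = 39 − 39/6 = 32.5 dB.
Difference: 15.4 dB in favour of B.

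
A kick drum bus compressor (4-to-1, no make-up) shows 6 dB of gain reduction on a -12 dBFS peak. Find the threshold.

Gain reduction = -12 − (-18) = 6 dB; output overshoot = GR / (R − 1) = 6 / 3 = 2 dB.
Threshold = output − output overshoot = -18 − 2 = -20 dBFS.

-20 dBFS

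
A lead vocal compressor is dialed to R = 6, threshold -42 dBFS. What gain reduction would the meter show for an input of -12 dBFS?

The signal is 30 dB above threshold.
At 6:1, output sits 30/6 = 5 dB above threshold.
GR = overshoot in − overshoot out = 30 − 5 = 25 dB.

25 dB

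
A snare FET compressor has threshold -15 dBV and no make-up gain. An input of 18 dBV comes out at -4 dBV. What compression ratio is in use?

3:1

Input overshoot = 18 − (-15) = 33 dB; output overshoot = -4 − (-15) = 11 dB.
Ratio = 33 / 11 = 3.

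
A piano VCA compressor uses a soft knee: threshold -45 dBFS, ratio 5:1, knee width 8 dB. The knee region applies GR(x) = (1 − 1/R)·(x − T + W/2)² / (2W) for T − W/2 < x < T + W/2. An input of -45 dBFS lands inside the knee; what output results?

-45.8 dBFS

x − T + W/2 = -45 − (-45) + 4 = 4.
GR = (1 − 1/5) × 4² / 16 = 0.8 × 16 / 16 = 0.8 dB.
Output = -45 − 0.8 = -45.8 dBFS.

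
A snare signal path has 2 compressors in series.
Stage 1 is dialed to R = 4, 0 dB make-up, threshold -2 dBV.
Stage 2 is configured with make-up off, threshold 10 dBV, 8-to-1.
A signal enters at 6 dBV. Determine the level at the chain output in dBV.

Stage 1: 8 dB above -2 dBV, reduced 4:1 to 2 dB above → 0 dBV.
Stage 2: below threshold (0 ≤ 10); passes unchanged; output 0 dBV.

0 dBV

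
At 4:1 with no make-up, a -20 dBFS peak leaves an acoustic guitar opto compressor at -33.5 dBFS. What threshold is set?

-38 dBFS

Let T be the threshold. Output overshoot = (input overshoot)/R, so -33.5 − T = (-20 − T)/4.
4·(-33.5 − T) = -20 − T → 3·T = -134 − (-20) = -114.
T = -114/3 = -38 dBFS.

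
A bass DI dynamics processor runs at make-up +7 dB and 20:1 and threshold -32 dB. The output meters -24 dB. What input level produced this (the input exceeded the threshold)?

Remove make-up: -24 − 7 = -31 dB.
That's 1 dB above the -32 dB threshold.
Undo the ratio: input overshoot = 1 × 20 = 20 dB, giving input = -12 dB.

-12 dB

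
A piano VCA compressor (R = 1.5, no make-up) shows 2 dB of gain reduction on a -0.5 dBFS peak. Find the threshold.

Input is 6 dB above T (since output overshoot × R = input overshoot: (-2.5 − T)·1.5 = -0.5 − T gives T = -6.5 dBFS).
Check: -6.5 + (-0.5 − (-6.5))/1.5 = -6.5 + 4 = -2.5 dBFS. ✓

-6.5 dBFS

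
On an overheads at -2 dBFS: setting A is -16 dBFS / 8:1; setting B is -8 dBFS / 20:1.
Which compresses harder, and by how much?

A: GR = 14 − 14/8 = 12.25 dB.
B: GR = 6 − 6/20 = 5.7 dB.
A reduces 6.55 dB more.

A, by 6.55 dB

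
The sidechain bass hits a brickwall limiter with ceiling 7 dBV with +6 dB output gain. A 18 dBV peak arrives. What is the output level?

A brickwall limiter is an ∞:1 compressor: any input above the ceiling is clamped to 7 dBV.
Output gain then adds 6 dB: 7 + 6 = 13 dBV.

13 dBV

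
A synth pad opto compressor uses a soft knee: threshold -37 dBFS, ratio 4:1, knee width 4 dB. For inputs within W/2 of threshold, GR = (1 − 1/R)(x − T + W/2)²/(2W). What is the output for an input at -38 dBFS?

x − T + W/2 = -38 − (-37) + 2 = 1.
GR = (1 − 1/4) × 1² / 8 = 0.75 × 1 / 8 = 0.09375 dB.
Output = -38 − 0.09375 = -38.09375 dBFS.

-38.09375 dBFS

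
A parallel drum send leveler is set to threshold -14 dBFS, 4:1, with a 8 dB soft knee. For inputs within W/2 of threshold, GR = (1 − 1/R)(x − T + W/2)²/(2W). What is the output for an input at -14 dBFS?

x − T + W/2 = -14 − (-14) + 4 = 4.
GR = (1 − 1/4) × 4² / 16 = 0.75 × 16 / 16 = 0.75 dB.
Output = -14 − 0.75 = -14.75 dBFS.

-14.75 dBFS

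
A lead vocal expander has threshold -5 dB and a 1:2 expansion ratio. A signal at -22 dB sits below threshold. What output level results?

Below threshold, a 1:2 expander applies gain = (2−1)×(T − x) of attenuation.
(2−1) × 17 = 17 dB, so output = -22 − 17 = -39 dB.

-39 dB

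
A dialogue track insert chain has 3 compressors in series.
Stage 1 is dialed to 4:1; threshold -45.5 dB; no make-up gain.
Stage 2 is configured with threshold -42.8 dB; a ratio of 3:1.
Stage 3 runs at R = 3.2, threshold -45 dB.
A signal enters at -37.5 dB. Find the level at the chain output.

Stage 1: -37.5 dB is 8 dB over -45.5 dB; at 4:1 that becomes 2 dB over, giving -43.5 dB.
Stage 2: below threshold (-43.5 ≤ -42.8); passes unchanged; output -43.5 dB.
Stage 3: -43.5 dB is 1.5 dB over -45 dB; at 3.2:1 that becomes 0.46875 dB over, giving -44.53125 dB.

-44.53125 dB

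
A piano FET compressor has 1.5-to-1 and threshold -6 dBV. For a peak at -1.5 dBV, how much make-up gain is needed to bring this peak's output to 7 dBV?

10 dB

Without make-up, output = threshold + overshoot/1.5 = -6 + 3 = -3 dBV.
Gap to target: 10 dB.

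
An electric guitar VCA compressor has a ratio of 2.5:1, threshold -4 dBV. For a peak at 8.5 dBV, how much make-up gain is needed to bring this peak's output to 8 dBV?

Overshoot 12.5 dB → 12.5/2.5 = 5 dB after compression, so the compressed level is -4 + 5 = 1 dBV.
Make-up = target − compressed = 8 − 1 = 7 dB.

7 dB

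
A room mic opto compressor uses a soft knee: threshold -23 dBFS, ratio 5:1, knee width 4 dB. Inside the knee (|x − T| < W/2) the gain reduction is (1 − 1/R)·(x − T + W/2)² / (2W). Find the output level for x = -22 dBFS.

x − T + W/2 = -22 − (-23) + 2 = 3.
GR = (1 − 1/5) × 3² / 8 = 0.8 × 9 / 8 = 0.9 dB.
Output = -22 − 0.9 = -22.9 dBFS.

-22.9 dBFS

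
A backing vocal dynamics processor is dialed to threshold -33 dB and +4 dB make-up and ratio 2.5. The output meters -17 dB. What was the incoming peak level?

Stripping the +4 dB make-up gives -21 dB at the gain stage.
That's 12 dB above the -33 dB threshold.
Input overshoot = R × output overshoot = 30 dB → input = -33 + 30 = -3 dB.

-3 dB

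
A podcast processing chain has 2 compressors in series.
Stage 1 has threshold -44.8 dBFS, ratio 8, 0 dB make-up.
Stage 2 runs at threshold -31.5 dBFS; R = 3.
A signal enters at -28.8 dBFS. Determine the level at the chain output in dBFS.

-42.8 dBFS

Stage 1: overshoot 16 dB → 16/8 = 2 dB → -42.8 dBFS.
Stage 2: below threshold (-42.8 ≤ -31.5); passes unchanged; output -42.8 dBFS.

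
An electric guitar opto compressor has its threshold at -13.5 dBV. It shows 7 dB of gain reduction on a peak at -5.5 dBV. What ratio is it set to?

8:1

Input overshoot = -5.5 − (-13.5) = 8 dB.
Output overshoot = 8 − 7 = 1 dB.
Ratio = input overshoot / output overshoot = 8 / 1 = 8.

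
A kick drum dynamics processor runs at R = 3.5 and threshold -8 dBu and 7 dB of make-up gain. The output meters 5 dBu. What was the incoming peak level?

13 dBu

Before make-up, the level was 5 − 7 = -2 dBu.
That's 6 dB above the -8 dBu threshold.
Undo the ratio: input overshoot = 6 × 3.5 = 21 dB, giving input = 13 dBu.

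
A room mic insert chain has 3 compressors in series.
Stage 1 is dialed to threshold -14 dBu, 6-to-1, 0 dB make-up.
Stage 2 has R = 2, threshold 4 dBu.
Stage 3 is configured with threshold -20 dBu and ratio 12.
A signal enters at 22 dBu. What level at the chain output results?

-19 dBu

Stage 1: 22 dBu is 36 dB over -14 dBu; at 6:1 that becomes 6 dB over, giving -8 dBu.
Stage 2: -8 dBu ≤ 4 dBu, so stage 2 doesn't engage; output -8 dBu.
Stage 3: -8 dBu is 12 dB over -20 dBu; at 12:1 that becomes 1 dB over, giving -19 dBu.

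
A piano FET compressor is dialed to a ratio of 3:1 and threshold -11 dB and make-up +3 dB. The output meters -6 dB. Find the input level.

Stripping the +3 dB make-up gives -9 dB at the gain stage.
Post-compression overshoot = -9 − (-11) = 2 dB.
Undo the ratio: input overshoot = 2 × 3 = 6 dB, giving input = -5 dB.

-5 dB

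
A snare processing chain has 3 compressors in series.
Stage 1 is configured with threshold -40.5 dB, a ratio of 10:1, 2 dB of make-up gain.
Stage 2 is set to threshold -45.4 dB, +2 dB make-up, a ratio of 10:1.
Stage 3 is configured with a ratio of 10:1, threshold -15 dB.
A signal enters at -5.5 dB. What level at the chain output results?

Stage 1: -5.5 dB is 35 dB over -40.5 dB; at 10:1 that becomes 3.5 dB over, giving -37 dB; +2 dB make-up → -35 dB.
Stage 2: overshoot 10.4 dB → 10.4/10 = 1.04 dB → -44.36 dB; +2 dB make-up → -42.36 dB.
Stage 3: below threshold (-42.36 ≤ -15); passes unchanged; output -42.36 dB.

-42.36 dB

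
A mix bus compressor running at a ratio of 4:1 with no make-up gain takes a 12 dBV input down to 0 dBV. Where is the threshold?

-4 dBV

Input is 16 dB above T (since output overshoot × R = input overshoot: (0 − T)·4 = 12 − T gives T = -4 dBV).
Check: -4 + (12 − (-4))/4 = -4 + 4 = 0 dBV. ✓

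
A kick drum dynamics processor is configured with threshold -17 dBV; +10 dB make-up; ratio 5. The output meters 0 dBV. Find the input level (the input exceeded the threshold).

Stripping the +10 dB make-up gives -10 dBV at the gain stage.
That's 7 dB above the -17 dBV threshold.
Input overshoot = R × output overshoot = 35 dB → input = -17 + 35 = 18 dBV.

18 dBV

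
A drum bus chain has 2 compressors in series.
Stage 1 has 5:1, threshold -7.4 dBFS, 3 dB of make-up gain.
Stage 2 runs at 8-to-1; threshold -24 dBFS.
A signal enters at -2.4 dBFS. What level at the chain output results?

-21.425 dBFS

Stage 1: -2.4 dBFS is 5 dB over -7.4 dBFS; at 5:1 that becomes 1 dB over, giving -6.4 dBFS; +3 dB make-up → -3.4 dBFS.
Stage 2: overshoot 20.6 dB → 20.6/8 = 2.575 dB → -21.425 dBFS.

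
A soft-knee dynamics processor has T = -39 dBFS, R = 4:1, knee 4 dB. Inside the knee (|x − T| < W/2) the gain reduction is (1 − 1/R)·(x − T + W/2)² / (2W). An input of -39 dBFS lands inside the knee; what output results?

-39.375 dBFS

x − T + W/2 = -39 − (-39) + 2 = 2.
GR = (1 − 1/4) × 2² / 8 = 0.75 × 4 / 8 = 0.375 dB.
Output = -39 − 0.375 = -39.375 dBFS.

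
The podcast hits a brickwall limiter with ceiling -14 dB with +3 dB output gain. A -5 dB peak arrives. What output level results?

-11 dB

A brickwall limiter is an ∞:1 compressor: any input above the ceiling is clamped to -14 dB.
Output gain then adds 3 dB: -14 + 3 = -11 dB.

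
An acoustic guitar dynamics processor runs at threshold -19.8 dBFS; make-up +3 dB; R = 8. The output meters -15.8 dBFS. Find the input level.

-11.8 dBFS

Remove make-up: -15.8 − 3 = -18.8 dBFS.
Post-compression overshoot = -18.8 − (-19.8) = 1 dB.
Before 8:1 compression the overshoot was 1 × 8 = 8 dB, so input = -19.8 + 8 = -11.8 dBFS.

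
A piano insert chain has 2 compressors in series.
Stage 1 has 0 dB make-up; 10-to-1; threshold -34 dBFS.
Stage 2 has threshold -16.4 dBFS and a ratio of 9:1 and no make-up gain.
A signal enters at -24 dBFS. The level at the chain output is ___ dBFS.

-33 dBFS

Stage 1: overshoot 10 dB → 10/10 = 1 dB → -33 dBFS.
Stage 2: -33 dBFS is at or below the -16.4 dBFS threshold — no compression; output -33 dBFS.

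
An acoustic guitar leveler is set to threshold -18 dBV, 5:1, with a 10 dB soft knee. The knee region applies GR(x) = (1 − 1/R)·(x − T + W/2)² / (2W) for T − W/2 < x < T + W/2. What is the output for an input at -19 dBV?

x − T + W/2 = -19 − (-18) + 5 = 4.
GR = (1 − 1/5) × 4² / 20 = 0.8 × 16 / 20 = 0.64 dB.
Output = -19 − 0.64 = -19.64 dBV.

-19.64 dBV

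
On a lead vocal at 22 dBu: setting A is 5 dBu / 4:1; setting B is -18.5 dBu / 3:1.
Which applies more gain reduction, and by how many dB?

A: 17 dB over, compressed to 4.25 dB over, so 12.75 dB of GR.
B: 40.5 dB over, compressed to 13.5 dB over, so 27 dB of GR.
B reduces 14.25 dB more.

B, by 14.25 dB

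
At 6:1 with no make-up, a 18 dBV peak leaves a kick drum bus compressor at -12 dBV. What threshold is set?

Gain reduction = 18 − (-12) = 30 dB; output overshoot = GR / (R − 1) = 30 / 5 = 6 dB.
Threshold = output − output overshoot = -12 − 6 = -18 dBV.

-18 dBV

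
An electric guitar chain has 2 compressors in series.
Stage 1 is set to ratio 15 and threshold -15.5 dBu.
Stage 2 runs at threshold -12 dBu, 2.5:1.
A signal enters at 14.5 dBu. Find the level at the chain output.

Stage 1: 14.5 dBu is 30 dB over -15.5 dBu; at 15:1 that becomes 2 dB over, giving -13.5 dBu.
Stage 2: -13.5 dBu ≤ -12 dBu, so stage 2 doesn't engage; output -13.5 dBu.

-13.5 dBu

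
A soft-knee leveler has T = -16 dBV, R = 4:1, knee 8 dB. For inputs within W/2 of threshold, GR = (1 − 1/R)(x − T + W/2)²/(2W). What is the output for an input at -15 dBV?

-16.171875 dBV

x − T + W/2 = -15 − (-16) + 4 = 5.
GR = (1 − 1/4) × 5² / 16 = 0.75 × 25 / 16 = 1.171875 dB.
Output = -15 − 1.171875 = -16.171875 dBV.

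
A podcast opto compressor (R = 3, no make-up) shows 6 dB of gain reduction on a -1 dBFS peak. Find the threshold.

Let T be the threshold. Output overshoot = (input overshoot)/R, so -7 − T = (-1 − T)/3.
3·(-7 − T) = -1 − T → 2·T = -21 − (-1) = -20.
T = -20/2 = -10 dBFS.

-10 dBFS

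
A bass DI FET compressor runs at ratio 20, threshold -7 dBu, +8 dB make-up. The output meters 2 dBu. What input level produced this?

13 dBu

Before make-up, the level was 2 − 8 = -6 dBu.
The compressed level sits -6 − (-7) = 1 dB over threshold.
Input overshoot = R × output overshoot = 20 dB → input = -7 + 20 = 13 dBu.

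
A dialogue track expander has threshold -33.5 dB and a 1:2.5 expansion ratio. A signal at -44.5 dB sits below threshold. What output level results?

The input is 11 dB below the -33.5 dB threshold.
A 1:2.5 expander multiplies undershoot by 2.5: 11 × 2.5 = 27.5 dB below threshold.
Output = -33.5 − 27.5 = -61 dB.

-61 dB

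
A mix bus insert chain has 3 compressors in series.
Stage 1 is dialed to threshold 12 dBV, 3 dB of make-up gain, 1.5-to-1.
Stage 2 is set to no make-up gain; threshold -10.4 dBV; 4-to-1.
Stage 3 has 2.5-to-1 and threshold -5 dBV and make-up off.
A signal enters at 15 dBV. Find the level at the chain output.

-4.42 dBV

Stage 1: 15 dBV is 3 dB over 12 dBV; at 1.5:1 that becomes 2 dB over, giving 14 dBV; +3 dB make-up → 17 dBV.
Stage 2: overshoot 27.4 dB → 27.4/4 = 6.85 dB → -3.55 dBV.
Stage 3: 1.45 dB above -5 dBV, reduced 2.5:1 to 0.58 dB above → -4.42 dBV.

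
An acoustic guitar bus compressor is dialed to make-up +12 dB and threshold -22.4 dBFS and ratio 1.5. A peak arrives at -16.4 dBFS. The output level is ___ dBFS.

-16.4 dBFS sits 6 dB over threshold.
The 6 dB excess becomes 4 dB after 1.5:1 reduction.
Output = -22.4 + 4 = -18.4 dBFS; make-up adds 12 dB, giving -6.4 dBFS.

-6.4 dBFS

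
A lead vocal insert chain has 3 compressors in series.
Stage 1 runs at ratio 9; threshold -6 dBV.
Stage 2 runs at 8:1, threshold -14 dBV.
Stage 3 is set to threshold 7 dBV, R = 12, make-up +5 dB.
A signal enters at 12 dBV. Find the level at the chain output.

-7.75 dBV

Stage 1: 12 dBV is 18 dB over -6 dBV; at 9:1 that becomes 2 dB over, giving -4 dBV.
Stage 2: -4 dBV is 10 dB over -14 dBV; at 8:1 that becomes 1.25 dB over, giving -12.75 dBV.
Stage 3: below threshold (-12.75 ≤ 7); passes unchanged; make-up brings it to -7.75 dBV.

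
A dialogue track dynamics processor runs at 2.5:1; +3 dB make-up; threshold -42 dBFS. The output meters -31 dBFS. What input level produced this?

Before make-up, the level was -31 − 3 = -34 dBFS.
That's 8 dB above the -42 dBFS threshold.
Input overshoot = R × output overshoot = 20 dB → input = -42 + 20 = -22 dBFS.

-22 dBFS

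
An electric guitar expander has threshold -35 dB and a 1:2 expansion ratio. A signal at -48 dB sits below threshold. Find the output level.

The input is 13 dB below the -35 dB threshold.
A 1:2 expander multiplies undershoot by 2: 13 × 2 = 26 dB below threshold.
Output = -35 − 26 = -61 dB.

-61 dB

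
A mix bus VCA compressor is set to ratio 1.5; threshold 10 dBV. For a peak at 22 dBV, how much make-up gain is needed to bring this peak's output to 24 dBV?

Overshoot 12 dB → 12/1.5 = 8 dB after compression, so the compressed level is 10 + 8 = 18 dBV.
Make-up = target − compressed = 24 − 18 = 6 dB.

6 dB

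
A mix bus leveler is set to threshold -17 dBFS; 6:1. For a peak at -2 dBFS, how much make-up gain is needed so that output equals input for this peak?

12.5 dB

The peak compresses to -17 + 15/6 = -14.5 dBFS.
To reach -2 dBFS requires -2 − (-14.5) = 12.5 dB of make-up.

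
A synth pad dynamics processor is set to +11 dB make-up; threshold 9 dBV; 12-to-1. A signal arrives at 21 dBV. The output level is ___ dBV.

The input is 12 dB above the 9 dBV threshold.
12:1 compression reduces that to 12/12 = 1 dB over.
Output = 9 + 1 = 10 dBV; make-up adds 11 dB, giving 21 dBV.

21 dBV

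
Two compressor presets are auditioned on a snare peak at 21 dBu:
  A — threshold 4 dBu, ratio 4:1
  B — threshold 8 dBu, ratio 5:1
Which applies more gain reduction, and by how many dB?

A, by 2.35 dB

A: 17 dB over, compressed to 4.25 dB over, so 12.75 dB of GR.
B: 13 dB over, compressed to 2.6 dB over, so 10.4 dB of GR.
A applies 2.35 dB more gain reduction.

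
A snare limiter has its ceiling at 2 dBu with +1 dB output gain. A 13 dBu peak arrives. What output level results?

A brickwall limiter is an ∞:1 compressor: any input above the ceiling is clamped to 2 dBu.
Output gain then adds 1 dB: 2 + 1 = 3 dBu.

3 dBu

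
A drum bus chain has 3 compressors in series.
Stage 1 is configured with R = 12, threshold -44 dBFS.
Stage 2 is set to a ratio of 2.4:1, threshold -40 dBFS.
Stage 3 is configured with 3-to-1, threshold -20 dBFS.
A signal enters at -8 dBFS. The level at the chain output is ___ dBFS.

Stage 1: overshoot 36 dB → 36/12 = 3 dB → -41 dBFS.
Stage 2: -41 dBFS ≤ -40 dBFS, so stage 2 doesn't engage; output -41 dBFS.
Stage 3: -41 dBFS is at or below the -20 dBFS threshold — no compression; output -41 dBFS.

-41 dBFS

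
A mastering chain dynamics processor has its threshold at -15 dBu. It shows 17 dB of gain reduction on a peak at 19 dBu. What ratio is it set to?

Input overshoot = 19 − (-15) = 34 dB.
Output overshoot = 34 − 17 = 17 dB.
Ratio = input overshoot / output overshoot = 34 / 17 = 2.

2:1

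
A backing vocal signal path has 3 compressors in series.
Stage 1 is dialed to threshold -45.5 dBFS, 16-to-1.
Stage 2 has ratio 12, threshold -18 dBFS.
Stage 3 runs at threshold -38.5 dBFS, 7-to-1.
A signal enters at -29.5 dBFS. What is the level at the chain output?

Stage 1: overshoot 16 dB → 16/16 = 1 dB → -44.5 dBFS.
Stage 2: -44.5 dBFS is at or below the -18 dBFS threshold — no compression; output -44.5 dBFS.
Stage 3: -44.5 dBFS is at or below the -38.5 dBFS threshold — no compression; output -44.5 dBFS.

-44.5 dBFS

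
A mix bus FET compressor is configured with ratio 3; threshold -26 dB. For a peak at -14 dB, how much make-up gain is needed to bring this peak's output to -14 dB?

Overshoot 12 dB → 12/3 = 4 dB after compression, so the compressed level is -26 + 4 = -22 dB.
Make-up = target − compressed = -14 − (-22) = 8 dB.

8 dB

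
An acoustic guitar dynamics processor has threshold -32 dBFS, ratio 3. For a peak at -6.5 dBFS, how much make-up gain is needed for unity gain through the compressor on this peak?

17 dB

The peak compresses to -32 + 25.5/3 = -23.5 dBFS.
To reach -6.5 dBFS requires -6.5 − (-23.5) = 17 dB of make-up.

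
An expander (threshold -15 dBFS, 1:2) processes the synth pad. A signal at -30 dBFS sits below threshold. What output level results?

The input is 15 dB below the -15 dBFS threshold.
A 1:2 expander multiplies undershoot by 2: 15 × 2 = 30 dB below threshold.
Output = -15 − 30 = -45 dBFS.

-45 dBFS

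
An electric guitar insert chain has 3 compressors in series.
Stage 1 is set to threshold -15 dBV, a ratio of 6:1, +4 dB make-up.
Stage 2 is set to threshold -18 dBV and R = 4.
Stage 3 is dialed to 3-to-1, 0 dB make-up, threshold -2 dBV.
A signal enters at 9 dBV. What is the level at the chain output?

-15.25 dBV

Stage 1: 24 dB above -15 dBV, reduced 6:1 to 4 dB above → -11 dBV; +4 dB make-up → -7 dBV.
Stage 2: overshoot 11 dB → 11/4 = 2.75 dB → -15.25 dBV.
Stage 3: below threshold (-15.25 ≤ -2); passes unchanged; output -15.25 dBV.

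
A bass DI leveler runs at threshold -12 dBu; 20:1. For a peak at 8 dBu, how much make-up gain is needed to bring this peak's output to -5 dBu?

The peak compresses to -12 + 20/20 = -11 dBu.
To reach -5 dBu requires -5 − (-11) = 6 dB of make-up.

6 dB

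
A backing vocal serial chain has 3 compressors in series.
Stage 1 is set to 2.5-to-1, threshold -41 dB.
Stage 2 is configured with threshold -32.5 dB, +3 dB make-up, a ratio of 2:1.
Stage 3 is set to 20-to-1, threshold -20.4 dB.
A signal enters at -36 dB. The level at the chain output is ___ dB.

-36 dB

Stage 1: 5 dB above -41 dB, reduced 2.5:1 to 2 dB above → -39 dB.
Stage 2: below threshold (-39 ≤ -32.5); passes unchanged; make-up brings it to -36 dB.
Stage 3: below threshold (-36 ≤ -20.4); passes unchanged; output -36 dB.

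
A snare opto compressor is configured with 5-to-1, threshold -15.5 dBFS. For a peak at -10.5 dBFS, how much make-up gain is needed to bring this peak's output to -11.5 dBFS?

Overshoot 5 dB → 5/5 = 1 dB after compression, so the compressed level is -15.5 + 1 = -14.5 dBFS.
Make-up = target − compressed = -11.5 − (-14.5) = 3 dB.

3 dB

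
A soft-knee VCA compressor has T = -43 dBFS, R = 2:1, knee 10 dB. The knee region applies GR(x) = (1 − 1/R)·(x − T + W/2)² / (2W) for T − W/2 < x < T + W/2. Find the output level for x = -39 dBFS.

x − T + W/2 = -39 − (-43) + 5 = 9.
GR = (1 − 1/2) × 9² / 20 = 0.5 × 81 / 20 = 2.025 dB.
Output = -39 − 2.025 = -41.025 dBFS.

-41.025 dBFS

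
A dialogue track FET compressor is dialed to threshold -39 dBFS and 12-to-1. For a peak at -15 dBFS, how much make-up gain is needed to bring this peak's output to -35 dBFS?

2 dB

Overshoot 24 dB → 24/12 = 2 dB after compression, so the compressed level is -39 + 2 = -37 dBFS.
Make-up = target − compressed = -35 − (-37) = 2 dB.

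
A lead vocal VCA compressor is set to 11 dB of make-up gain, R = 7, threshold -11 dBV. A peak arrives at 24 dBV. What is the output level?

24 dBV sits 35 dB over threshold.
The 35 dB excess becomes 5 dB after 7:1 reduction.
That puts the output at -6 dBV; make-up adds 11 dB, giving 5 dBV.

5 dBV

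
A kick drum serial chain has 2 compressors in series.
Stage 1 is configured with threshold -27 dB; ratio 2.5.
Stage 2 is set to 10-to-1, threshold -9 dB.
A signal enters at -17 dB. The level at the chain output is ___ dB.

Stage 1: -17 dB is 10 dB over -27 dB; at 2.5:1 that becomes 4 dB over, giving -23 dB.
Stage 2: -23 dB is at or below the -9 dB threshold — no compression; output -23 dB.

-23 dB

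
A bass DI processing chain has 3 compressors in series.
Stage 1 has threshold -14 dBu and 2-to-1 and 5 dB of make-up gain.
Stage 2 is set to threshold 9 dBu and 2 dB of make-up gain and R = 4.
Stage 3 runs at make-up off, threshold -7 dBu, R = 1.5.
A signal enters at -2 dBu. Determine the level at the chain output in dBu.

-3 dBu

Stage 1: 12 dB above -14 dBu, reduced 2:1 to 6 dB above → -8 dBu; +5 dB make-up → -3 dBu.
Stage 2: -3 dBu is at or below the 9 dBu threshold — no compression; make-up brings it to -1 dBu.
Stage 3: 6 dB above -7 dBu, reduced 1.5:1 to 4 dB above → -3 dBu.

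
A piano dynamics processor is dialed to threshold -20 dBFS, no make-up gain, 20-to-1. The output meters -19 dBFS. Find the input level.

0 dBFS

That's 1 dB above the -20 dBFS threshold.
Input overshoot = R × output overshoot = 20 dB → input = -20 + 20 = 0 dBFS.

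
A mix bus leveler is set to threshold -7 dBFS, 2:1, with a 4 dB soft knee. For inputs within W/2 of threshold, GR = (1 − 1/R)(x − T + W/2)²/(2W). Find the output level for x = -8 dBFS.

x − T + W/2 = -8 − (-7) + 2 = 1.
GR = (1 − 1/2) × 1² / 8 = 0.5 × 1 / 8 = 0.0625 dB.
Output = -8 − 0.0625 = -8.0625 dBFS.

-8.0625 dBFS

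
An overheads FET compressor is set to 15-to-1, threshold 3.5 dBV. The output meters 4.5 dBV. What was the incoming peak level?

That's 1 dB above the 3.5 dBV threshold.
Undo the ratio: input overshoot = 1 × 15 = 15 dB, giving input = 18.5 dBV.

18.5 dBV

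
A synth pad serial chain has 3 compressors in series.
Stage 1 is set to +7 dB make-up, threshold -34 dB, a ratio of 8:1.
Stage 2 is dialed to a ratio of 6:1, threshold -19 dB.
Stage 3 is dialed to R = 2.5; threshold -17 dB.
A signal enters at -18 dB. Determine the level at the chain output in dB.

Stage 1: overshoot 16 dB → 16/8 = 2 dB → -32 dB; +7 dB make-up → -25 dB.
Stage 2: below threshold (-25 ≤ -19); passes unchanged; output -25 dB.
Stage 3: below threshold (-25 ≤ -17); passes unchanged; output -25 dB.

-25 dB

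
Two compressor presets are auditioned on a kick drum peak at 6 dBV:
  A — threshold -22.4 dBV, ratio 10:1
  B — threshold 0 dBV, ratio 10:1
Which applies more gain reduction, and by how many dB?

A: overshoot 28.4 dB → output overshoot 2.84 dB → GR 25.56 dB.
B: overshoot 6 dB → output overshoot 0.6 dB → GR 5.4 dB.
A applies 20.16 dB more gain reduction.

A, by 20.16 dB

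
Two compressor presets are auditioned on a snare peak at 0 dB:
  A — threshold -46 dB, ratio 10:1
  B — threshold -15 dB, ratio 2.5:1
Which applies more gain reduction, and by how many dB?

A: GR = 46 − 46/10 = 41.4 dB.
B: GR = 15 − 15/2.5 = 9 dB.
A applies 32.4 dB more gain reduction.

A, by 32.4 dB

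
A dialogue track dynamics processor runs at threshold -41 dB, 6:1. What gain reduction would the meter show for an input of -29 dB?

Overshoot = -29 − (-41) = 12 dB.
A 6:1 ratio leaves 2 dB of that excess.
So the signal is attenuated by 12 − 2 = 10 dB.

10 dB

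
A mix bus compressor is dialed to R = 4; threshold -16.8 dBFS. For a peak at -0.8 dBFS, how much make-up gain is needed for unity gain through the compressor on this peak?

12 dB

Overshoot 16 dB → 16/4 = 4 dB after compression, so the compressed level is -16.8 + 4 = -12.8 dBFS.
Make-up = target − compressed = -0.8 − (-12.8) = 12 dB.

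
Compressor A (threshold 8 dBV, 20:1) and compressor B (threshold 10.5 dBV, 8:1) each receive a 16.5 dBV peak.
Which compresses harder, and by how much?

A, by 2.825 dB

A: GR = 8.5 − 8.5/20 = 8.075 dB.
B: GR = 6 − 6/8 = 5.25 dB.
A reduces 2.825 dB more.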